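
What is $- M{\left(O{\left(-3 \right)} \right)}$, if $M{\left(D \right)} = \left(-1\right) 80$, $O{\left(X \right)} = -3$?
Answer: $80$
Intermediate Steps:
$M{\left(D \right)} = -80$
$- M{\left(O{\left(-3 \right)} \right)} = \left(-1\right) \left(-80\right) = 80$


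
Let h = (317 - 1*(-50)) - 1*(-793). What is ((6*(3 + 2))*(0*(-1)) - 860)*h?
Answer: -997600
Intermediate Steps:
h = 1160 (h = (317 + 50) + 793 = 367 + 793 = 1160)
((6*(3 + 2))*(0*(-1)) - 860)*h = ((6*(3 + 2))*(0*(-1)) - 860)*1160 = ((6*5)*0 - 860)*1160 = (30*0 - 860)*1160 = (0 - 860)*1160 = -860*1160 = -997600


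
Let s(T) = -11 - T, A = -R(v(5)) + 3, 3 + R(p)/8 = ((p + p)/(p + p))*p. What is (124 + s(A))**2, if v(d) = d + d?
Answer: 27556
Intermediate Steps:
v(d) = 2*d
R(p) = -24 + 8*p (R(p) = -24 + 8*(((p + p)/(p + p))*p) = -24 + 8*(((2*p)/((2*p)))*p) = -24 + 8*(((2*p)*(1/(2*p)))*p) = -24 + 8*(1*p) = -24 + 8*p)
A = -53 (A = -(-24 + 8*(2*5)) + 3 = -(-24 + 8*10) + 3 = -(-24 + 80) + 3 = -1*56 + 3 = -56 + 3 = -53)
(124 + s(A))**2 = (124 + (-11 - 1*(-53)))**2 = (124 + (-11 + 53))**2 = (124 + 42)**2 = 166**2 = 27556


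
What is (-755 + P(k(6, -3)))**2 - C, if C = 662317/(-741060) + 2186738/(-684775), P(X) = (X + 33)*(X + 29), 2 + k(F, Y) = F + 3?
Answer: 47622938588404691/101491872300 ≈ 4.6923e+5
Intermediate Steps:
k(F, Y) = 1 + F (k(F, Y) = -2 + (F + 3) = -2 + (3 + F) = 1 + F)
P(X) = (29 + X)*(33 + X) (P(X) = (33 + X)*(29 + X) = (29 + X)*(33 + X))
C = -414808437191/101491872300 (C = 662317*(-1/741060) + 2186738*(-1/684775) = -662317/741060 - 2186738/684775 = -414808437191/101491872300 ≈ -4.0871)
(-755 + P(k(6, -3)))**2 - C = (-755 + (957 + (1 + 6)**2 + 62*(1 + 6)))**2 - 1*(-414808437191/101491872300) = (-755 + (957 + 7**2 + 62*7))**2 + 414808437191/101491872300 = (-755 + (957 + 49 + 434))**2 + 414808437191/101491872300 = (-755 + 1440)**2 + 414808437191/101491872300 = 685**2 + 414808437191/101491872300 = 469225 + 414808437191/101491872300 = 47622938588404691/101491872300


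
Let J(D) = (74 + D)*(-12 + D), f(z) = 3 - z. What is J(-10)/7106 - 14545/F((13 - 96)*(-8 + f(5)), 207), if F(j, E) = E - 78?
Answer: -4706291/41667 ≈ -112.95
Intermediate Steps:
J(D) = (-12 + D)*(74 + D)
F(j, E) = -78 + E
J(-10)/7106 - 14545/F((13 - 96)*(-8 + f(5)), 207) = (-888 + (-10)**2 + 62*(-10))/7106 - 14545/(-78 + 207) = (-888 + 100 - 620)*(1/7106) - 14545/129 = -1408*1/7106 - 14545*1/129 = -64/323 - 14545/129 = -4706291/41667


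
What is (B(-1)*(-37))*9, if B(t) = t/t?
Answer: -333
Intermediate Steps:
B(t) = 1
(B(-1)*(-37))*9 = (1*(-37))*9 = -37*9 = -333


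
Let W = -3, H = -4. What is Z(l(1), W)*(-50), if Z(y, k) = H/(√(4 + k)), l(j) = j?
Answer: 200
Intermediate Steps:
Z(y, k) = -4/√(4 + k)
Z(l(1), W)*(-50) = -4/√(4 - 3)*(-50) = -4/√1*(-50) = -4*1*(-50) = -4*(-50) = 200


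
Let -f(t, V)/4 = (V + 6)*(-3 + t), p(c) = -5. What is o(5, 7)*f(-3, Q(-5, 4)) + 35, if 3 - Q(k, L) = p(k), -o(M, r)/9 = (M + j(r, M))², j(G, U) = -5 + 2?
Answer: -12061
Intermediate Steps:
j(G, U) = -3
o(M, r) = -9*(-3 + M)² (o(M, r) = -9*(M - 3)² = -9*(-3 + M)²)
Q(k, L) = 8 (Q(k, L) = 3 - 1*(-5) = 3 + 5 = 8)
f(t, V) = -4*(-3 + t)*(6 + V) (f(t, V) = -4*(V + 6)*(-3 + t) = -4*(6 + V)*(-3 + t) = -4*(-3 + t)*(6 + V))
o(5, 7)*f(-3, Q(-5, 4)) + 35 = (-9*(-3 + 5)²)*(72 - 24*(-3) + 12*8 - 4*8*(-3)) + 35 = (-9*2²)*(72 + 72 + 96 + 96) + 35 = -9*4*336 + 35 = -36*336 + 35 = -12096 + 35 = -12061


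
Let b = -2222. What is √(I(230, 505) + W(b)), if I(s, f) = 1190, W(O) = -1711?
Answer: I*√521 ≈ 22.825*I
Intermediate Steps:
√(I(230, 505) + W(b)) = √(1190 - 1711) = √(-521) = I*√521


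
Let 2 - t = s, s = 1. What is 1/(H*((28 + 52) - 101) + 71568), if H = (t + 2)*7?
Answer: 1/71127 ≈ 1.4059e-5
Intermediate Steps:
t = 1 (t = 2 - 1*1 = 2 - 1 = 1)
H = 21 (H = (1 + 2)*7 = 3*7 = 21)
1/(H*((28 + 52) - 101) + 71568) = 1/(21*((28 + 52) - 101) + 71568) = 1/(21*(80 - 101) + 71568) = 1/(21*(-21) + 71568) = 1/(-441 + 71568) = 1/71127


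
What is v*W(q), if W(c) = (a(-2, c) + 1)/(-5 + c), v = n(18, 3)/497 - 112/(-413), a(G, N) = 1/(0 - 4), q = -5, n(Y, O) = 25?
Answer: -28281/1172920 ≈ -0.024112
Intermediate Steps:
a(G, N) = -1/4 (a(G, N) = 1/(-4) = -1/4)
v = 9427/29323 (v = 25/497 - 112/(-413) = 25*(1/497) - 112*(-1/413) = 25/497 + 16/59 = 9427/29323 ≈ 0.32149)
W(c) = 3/(4*(-5 + c)) (W(c) = (-1/4 + 1)/(-5 + c) = 3/(4*(-5 + c)))
v*W(q) = 9427*(3/(4*(-5 - 5)))/29323 = 9427*((3/4)/(-10))/29323 = 9427*((3/4)*(-1/10))/29323 = (9427/29323)*(-3/40) = -28281/1172920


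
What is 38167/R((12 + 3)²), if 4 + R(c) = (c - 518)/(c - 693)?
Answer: -17862156/1579 ≈ -11312.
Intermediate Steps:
R(c) = -4 + (-518 + c)/(-693 + c) (R(c) = -4 + (c - 518)/(c - 693) = -4 + (-518 + c)/(-693 + c))
38167/R((12 + 3)²) = 38167/(((2254 - 3*(12 + 3)²)/(-693 + (12 + 3)²))) = 38167/(((2254 - 3*15²)/(-693 + 15²))) = 38167/(((2254 - 3*225)/(-693 + 225))) = 38167/(((2254 - 675)/(-468))) = 38167/((-1/468*1579)) = 38167/(-1579/468) = 38167*(-468/1579) = -17862156/1579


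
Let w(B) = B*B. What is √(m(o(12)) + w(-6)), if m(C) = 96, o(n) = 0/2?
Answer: 2*√33 ≈ 11.489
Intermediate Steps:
o(n) = 0 (o(n) = 0*(½) = 0)
w(B) = B²
√(m(o(12)) + w(-6)) = √(96 + (-6)²) = √(96 + 36) = √132 = 2*√33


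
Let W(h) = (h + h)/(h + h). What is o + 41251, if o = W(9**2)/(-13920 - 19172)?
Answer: 1365078091/33092 ≈ 41251.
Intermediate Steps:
W(h) = 1 (W(h) = (2*h)/((2*h)) = (2*h)*(1/(2*h)) = 1)
o = -1/33092 (o = 1/(-13920 - 19172) = 1/(-33092) = 1*(-1/33092) = -1/33092 ≈ -3.0219e-5)
o + 41251 = -1/33092 + 41251 = 1365078091/33092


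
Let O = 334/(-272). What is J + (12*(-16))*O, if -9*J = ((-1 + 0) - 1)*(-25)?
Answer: 35222/153 ≈ 230.21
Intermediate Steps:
O = -167/136 (O = 334*(-1/272) = -167/136 ≈ -1.2279)
J = -50/9 (J = -((-1 + 0) - 1)*(-25)/9 = -(-1 - 1)*(-25)/9 = -(-2)*(-25)/9 = -⅑*50 = -50/9 ≈ -5.5556)
J + (12*(-16))*O = -50/9 + (12*(-16))*(-167/136) = -50/9 - 192*(-167/136) = -50/9 + 4008/17 = 35222/153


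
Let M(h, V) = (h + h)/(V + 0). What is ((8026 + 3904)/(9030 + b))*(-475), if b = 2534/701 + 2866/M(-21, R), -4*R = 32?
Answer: -41710113375/70510054 ≈ -591.55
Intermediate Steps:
R = -8 (R = -¼*32 = -8)
M(h, V) = 2*h/V (M(h, V) = (2*h)/V = 2*h/V)
b = 8089478/14721 (b = 2534/701 + 2866/((2*(-21)/(-8))) = 2534*(1/701) + 2866/((2*(-21)*(-⅛))) = 2534/701 + 2866/(21/4) = 2534/701 + 2866*(4/21) = 2534/701 + 11464/21 = 8089478/14721 ≈ 549.52)
((8026 + 3904)/(9030 + b))*(-475) = ((8026 + 3904)/(9030 + 8089478/14721))*(-475) = (11930/(141020108/14721))*(-475) = (11930*(14721/141020108))*(-475) = (87810765/70510054)*(-475) = -41710113375/70510054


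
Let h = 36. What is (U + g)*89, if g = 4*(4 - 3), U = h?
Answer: 3560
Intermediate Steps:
U = 36
g = 4 (g = 4*1 = 4)
(U + g)*89 = (36 + 4)*89 = 40*89 = 3560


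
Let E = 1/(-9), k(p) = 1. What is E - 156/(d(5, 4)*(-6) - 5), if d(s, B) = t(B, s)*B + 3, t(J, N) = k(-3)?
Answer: 1357/423 ≈ 3.2080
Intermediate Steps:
t(J, N) = 1
d(s, B) = 3 + B (d(s, B) = 1*B + 3 = B + 3 = 3 + B)
E = -⅑ ≈ -0.11111
E - 156/(d(5, 4)*(-6) - 5) = -⅑ - 156/((3 + 4)*(-6) - 5) = -⅑ - 156/(7*(-6) - 5) = -⅑ - 156/(-42 - 5) = -⅑ - 156/(-47) = -⅑ - 1/47*(-156) = -⅑ + 156/47 = 1357/423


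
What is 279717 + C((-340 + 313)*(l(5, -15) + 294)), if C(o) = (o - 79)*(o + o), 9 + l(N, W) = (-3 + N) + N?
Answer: 125840301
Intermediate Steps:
l(N, W) = -12 + 2*N (l(N, W) = -9 + ((-3 + N) + N) = -9 + (-3 + 2*N) = -12 + 2*N)
C(o) = 2*o*(-79 + o) (C(o) = (-79 + o)*(2*o) = 2*o*(-79 + o))
279717 + C((-340 + 313)*(l(5, -15) + 294)) = 279717 + 2*((-340 + 313)*((-12 + 2*5) + 294))*(-79 + (-340 + 313)*((-12 + 2*5) + 294)) = 279717 + 2*(-27*((-12 + 10) + 294))*(-79 - 27*((-12 + 10) + 294)) = 279717 + 2*(-27*(-2 + 294))*(-79 - 27*(-2 + 294)) = 279717 + 2*(-27*292)*(-79 - 27*292) = 279717 + 2*(-7884)*(-79 - 7884) = 279717 + 2*(-7884)*(-7963) = 279717 + 125560584 = 125840301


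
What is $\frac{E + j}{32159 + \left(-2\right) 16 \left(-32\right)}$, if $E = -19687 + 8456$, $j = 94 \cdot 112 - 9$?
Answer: $- \frac{712}{33183} \approx -0.021457$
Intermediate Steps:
$j = 10519$ ($j = 10528 - 9 = 10519$)
$E = -11231$
$\frac{E + j}{32159 + \left(-2\right) 16 \left(-32\right)} = \frac{-11231 + 10519}{32159 + \left(-2\right) 16 \left(-32\right)} = - \frac{712}{32159 - -1024} = - \frac{712}{32159 + 1024} = - \frac{712}{33183}$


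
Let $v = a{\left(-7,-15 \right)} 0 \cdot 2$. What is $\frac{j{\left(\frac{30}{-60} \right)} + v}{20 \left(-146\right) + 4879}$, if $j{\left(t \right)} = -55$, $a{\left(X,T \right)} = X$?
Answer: $- \frac{55}{1959} \approx -0.028076$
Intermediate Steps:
$v = 0$ ($v = - 7 \cdot 0 \cdot 2 = \left(-7\right) 0 = 0$)
$\frac{j{\left(\frac{30}{-60} \right)} + v}{20 \left(-146\right) + 4879} = \frac{-55 + 0}{20 \left(-146\right) + 4879} = - \frac{55}{-2920 + 4879} = - \frac{55}{1959}$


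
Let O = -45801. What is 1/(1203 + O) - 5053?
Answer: -225353695/44598 ≈ -5053.0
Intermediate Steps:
1/(1203 + O) - 5053 = 1/(1203 - 45801) - 5053 = 1/(-44598) - 5053 = -1/44598 - 5053 = -225353695/44598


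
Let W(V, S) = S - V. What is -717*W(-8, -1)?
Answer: -5019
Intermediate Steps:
-717*W(-8, -1) = -717*(-1 - 1*(-8)) = -717*(-1 + 8) = -717*7 = -5019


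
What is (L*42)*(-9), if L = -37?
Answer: 13986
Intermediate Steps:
(L*42)*(-9) = -37*42*(-9) = -1554*(-9) = 13986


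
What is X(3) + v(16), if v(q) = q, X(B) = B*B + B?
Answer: 28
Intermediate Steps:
X(B) = B + B**2 (X(B) = B**2 + B = B + B**2)
X(3) + v(16) = 3*(1 + 3) + 16 = 3*4 + 16 = 12 + 16 = 28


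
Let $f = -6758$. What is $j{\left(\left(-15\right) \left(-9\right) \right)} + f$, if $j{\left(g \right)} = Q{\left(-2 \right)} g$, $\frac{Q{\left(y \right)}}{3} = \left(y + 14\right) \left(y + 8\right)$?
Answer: $22402$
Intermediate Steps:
$Q{\left(y \right)} = 3 \left(8 + y\right) \left(14 + y\right)$ ($Q{\left(y \right)} = 3 \left(y + 14\right) \left(y + 8\right) = 3 \left(14 + y\right) \left(8 + y\right) = 3 \left(8 + y\right) \left(14 + y\right)$)
$j{\left(g \right)} = 216 g$ ($j{\left(g \right)} = \left(336 + 3 \left(-2\right)^{2} + 66 \left(-2\right)\right) g = \left(336 + 3 \cdot 4 - 132\right) g = \left(336 + 12 - 132\right) g = 216 g$)
$j{\left(\left(-15\right) \left(-9\right) \right)} + f = 216 \left(\left(-15\right) \left(-9\right)\right) - 6758 = 216 \cdot 135 - 6758 = 29160 - 6758 = 22402$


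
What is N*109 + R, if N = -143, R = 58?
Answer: -15529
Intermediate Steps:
N*109 + R = -143*109 + 58 = -15587 + 58 = -15529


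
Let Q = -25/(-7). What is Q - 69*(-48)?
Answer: 23209/7 ≈ 3315.6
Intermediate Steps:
Q = 25/7 (Q = -25*(-⅐) = 25/7 ≈ 3.5714)
Q - 69*(-48) = 25/7 - 69*(-48) = 25/7 + 3312 = 23209/7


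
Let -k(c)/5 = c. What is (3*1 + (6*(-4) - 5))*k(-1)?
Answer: -130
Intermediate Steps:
k(c) = -5*c
(3*1 + (6*(-4) - 5))*k(-1) = (3*1 + (6*(-4) - 5))*(-5*(-1)) = (3 + (-24 - 5))*5 = (3 - 29)*5 = -26*5 = -130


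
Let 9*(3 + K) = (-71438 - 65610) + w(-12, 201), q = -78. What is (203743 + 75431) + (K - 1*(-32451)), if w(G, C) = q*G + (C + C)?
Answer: 2668888/9 ≈ 2.9654e+5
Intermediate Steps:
w(G, C) = -78*G + 2*C (w(G, C) = -78*G + (C + C) = -78*G + 2*C)
K = -135737/9 (K = -3 + ((-71438 - 65610) + (-78*(-12) + 2*201))/9 = -3 + (-137048 + (936 + 402))/9 = -3 + (-137048 + 1338)/9 = -3 + (⅑)*(-135710) = -3 - 135710/9 = -135737/9 ≈ -15082.)
(203743 + 75431) + (K - 1*(-32451)) = (203743 + 75431) + (-135737/9 - 1*(-32451)) = 279174 + (-135737/9 + 32451) = 279174 + 156322/9 = 2668888/9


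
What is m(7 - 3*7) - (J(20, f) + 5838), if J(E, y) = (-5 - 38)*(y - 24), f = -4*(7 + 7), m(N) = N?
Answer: -9292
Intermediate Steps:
f = -56 (f = -4*14 = -56)
J(E, y) = 1032 - 43*y (J(E, y) = -43*(-24 + y) = 1032 - 43*y)
m(7 - 3*7) - (J(20, f) + 5838) = (7 - 3*7) - ((1032 - 43*(-56)) + 5838) = (7 - 21) - ((1032 + 2408) + 5838) = -14 - (3440 + 5838) = -14 - 1*9278 = -14 - 9278 = -9292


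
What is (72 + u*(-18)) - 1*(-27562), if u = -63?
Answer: 28768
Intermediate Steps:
(72 + u*(-18)) - 1*(-27562) = (72 - 63*(-18)) - 1*(-27562) = (72 + 1134) + 27562 = 1206 + 27562 = 28768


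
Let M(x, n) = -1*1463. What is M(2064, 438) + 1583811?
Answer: 1582348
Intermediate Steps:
M(x, n) = -1463
M(2064, 438) + 1583811 = -1463 + 1583811 = 1582348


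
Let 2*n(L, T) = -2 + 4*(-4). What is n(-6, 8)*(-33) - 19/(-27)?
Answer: 8038/27 ≈ 297.70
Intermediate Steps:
n(L, T) = -9 (n(L, T) = (-2 + 4*(-4))/2 = (-2 - 16)/2 = (1/2)*(-18) = -9)
n(-6, 8)*(-33) - 19/(-27) = -9*(-33) - 19/(-27) = 297 - 19*(-1/27) = 297 + 19/27 = 8038/27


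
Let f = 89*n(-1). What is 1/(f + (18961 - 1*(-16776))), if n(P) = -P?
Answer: 1/35826 ≈ 2.7913e-5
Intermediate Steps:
f = 89 (f = 89*(-1*(-1)) = 89*1 = 89)
1/(f + (18961 - 1*(-16776))) = 1/(89 + (18961 - 1*(-16776))) = 1/(89 + (18961 + 16776)) = 1/(89 + 35737) = 1/35826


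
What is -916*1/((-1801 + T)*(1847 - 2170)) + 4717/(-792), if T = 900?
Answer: -1373480963/230490216 ≈ -5.9590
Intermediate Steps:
-916*1/((-1801 + T)*(1847 - 2170)) + 4717/(-792) = -916*1/((-1801 + 900)*(1847 - 2170)) + 4717/(-792) = -916/((-323*(-901))) + 4717*(-1/792) = -916/291023 - 4717/792 = -1373480963/230490216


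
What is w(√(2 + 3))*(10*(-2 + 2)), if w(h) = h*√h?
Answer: 0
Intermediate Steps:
w(h) = h^(3/2)
w(√(2 + 3))*(10*(-2 + 2)) = (√(2 + 3))^(3/2)*(10*(-2 + 2)) = (√5)^(3/2)*(10*0) = 5^(¾)*0 = 0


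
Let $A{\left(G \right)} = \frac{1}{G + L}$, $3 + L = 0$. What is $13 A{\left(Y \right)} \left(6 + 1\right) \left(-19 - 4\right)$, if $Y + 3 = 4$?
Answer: $\frac{2093}{2} \approx 1046.5$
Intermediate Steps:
$Y = 1$ ($Y = -3 + 4 = 1$)
$L = -3$ ($L = -3 + 0 = -3$)
$A{\left(G \right)} = \frac{1}{-3 + G}$ ($A{\left(G \right)} = \frac{1}{G - 3} = \frac{1}{-3 + G}$)
$13 A{\left(Y \right)} \left(6 + 1\right) \left(-19 - 4\right) = \frac{13}{-3 + 1} \left(6 + 1\right) \left(-19 - 4\right) = \frac{13}{-2} \cdot 7 \left(-23\right) = 13 \left(- \frac{1}{2}\right) \left(-161\right) = \left(- \frac{13}{2}\right) \left(-161\right) = \frac{2093}{2}$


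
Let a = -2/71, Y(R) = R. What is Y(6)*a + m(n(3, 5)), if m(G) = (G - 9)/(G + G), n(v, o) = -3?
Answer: 130/71 ≈ 1.8310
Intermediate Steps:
a = -2/71 (a = -2*1/71 = -2/71 ≈ -0.028169)
m(G) = (-9 + G)/(2*G) (m(G) = (-9 + G)/((2*G)) = (-9 + G)*(1/(2*G)) = (-9 + G)/(2*G))
Y(6)*a + m(n(3, 5)) = 6*(-2/71) + (½)*(-9 - 3)/(-3) = -12/71 + (½)*(-⅓)*(-12) = -12/71 + 2 = 130/71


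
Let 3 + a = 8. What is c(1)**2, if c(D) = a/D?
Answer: 25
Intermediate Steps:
a = 5 (a = -3 + 8 = 5)
c(D) = 5/D
c(1)**2 = (5/1)**2 = (5*1)**2 = 5**2 = 25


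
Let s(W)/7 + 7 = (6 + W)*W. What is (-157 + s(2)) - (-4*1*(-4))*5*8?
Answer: -734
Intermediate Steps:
s(W) = -49 + 7*W*(6 + W) (s(W) = -49 + 7*((6 + W)*W) = -49 + 7*(W*(6 + W)) = -49 + 7*W*(6 + W))
(-157 + s(2)) - (-4*1*(-4))*5*8 = (-157 + (-49 + 7*2**2 + 42*2)) - (-4*1*(-4))*5*8 = (-157 + (-49 + 7*4 + 84)) - -4*(-4)*5*8 = (-157 + (-49 + 28 + 84)) - 16*5*8 = (-157 + 63) - 80*8 = -94 - 1*640 = -94 - 640 = -734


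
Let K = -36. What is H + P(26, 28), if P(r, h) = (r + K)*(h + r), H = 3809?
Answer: 3269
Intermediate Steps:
P(r, h) = (-36 + r)*(h + r) (P(r, h) = (r - 36)*(h + r) = (-36 + r)*(h + r))
H + P(26, 28) = 3809 + (26² - 36*28 - 36*26 + 28*26) = 3809 + (676 - 1008 - 936 + 728) = 3809 - 540 = 3269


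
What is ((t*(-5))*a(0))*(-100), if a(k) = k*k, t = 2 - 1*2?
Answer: 0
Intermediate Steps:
t = 0 (t = 2 - 2 = 0)
a(k) = k**2
((t*(-5))*a(0))*(-100) = ((0*(-5))*0**2)*(-100) = (0*0)*(-100) = 0*(-100) = 0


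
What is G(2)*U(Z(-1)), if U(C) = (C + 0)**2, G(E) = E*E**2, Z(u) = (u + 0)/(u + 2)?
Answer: 8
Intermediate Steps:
Z(u) = u/(2 + u)
G(E) = E**3
U(C) = C**2
G(2)*U(Z(-1)) = 2**3*(-1/(2 - 1))**2 = 8*(-1/1)**2 = 8*(-1*1)**2 = 8*(-1)**2 = 8*1 = 8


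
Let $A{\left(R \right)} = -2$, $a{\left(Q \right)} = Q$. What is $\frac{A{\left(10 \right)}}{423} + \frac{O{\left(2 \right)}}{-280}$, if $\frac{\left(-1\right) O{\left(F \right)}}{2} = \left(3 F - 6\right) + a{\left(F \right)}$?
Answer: $\frac{283}{29610} \approx 0.0095576$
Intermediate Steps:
$O{\left(F \right)} = 12 - 8 F$ ($O{\left(F \right)} = - 2 \left(\left(3 F - 6\right) + F\right) = - 2 \left(\left(-6 + 3 F\right) + F\right) = - 2 \left(-6 + 4 F\right) = 12 - 8 F$)
$\frac{A{\left(10 \right)}}{423} + \frac{O{\left(2 \right)}}{-280} = - \frac{2}{423} + \frac{12 - 16}{-280} = \left(-2\right) \frac{1}{423} + \left(12 - 16\right) \left(- \frac{1}{280}\right) = - \frac{2}{423} - - \frac{1}{70} = - \frac{2}{423} + \frac{1}{70} = \frac{283}{29610}$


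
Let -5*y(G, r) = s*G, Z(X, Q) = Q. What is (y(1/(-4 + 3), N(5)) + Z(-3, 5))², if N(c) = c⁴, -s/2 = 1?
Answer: 529/25 ≈ 21.160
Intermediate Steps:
s = -2 (s = -2*1 = -2)
y(G, r) = 2*G/5 (y(G, r) = -(-2)*G/5 = 2*G/5)
(y(1/(-4 + 3), N(5)) + Z(-3, 5))² = (2/(5*(-4 + 3)) + 5)² = ((⅖)/(-1) + 5)² = ((⅖)*(-1) + 5)² = (-⅖ + 5)² = (23/5)² = 529/25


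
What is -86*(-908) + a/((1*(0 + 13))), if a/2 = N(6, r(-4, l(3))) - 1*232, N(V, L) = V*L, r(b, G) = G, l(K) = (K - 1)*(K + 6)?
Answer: 1014896/13 ≈ 78069.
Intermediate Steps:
l(K) = (-1 + K)*(6 + K)
N(V, L) = L*V
a = -248 (a = 2*((-6 + 3² + 5*3)*6 - 1*232) = 2*((-6 + 9 + 15)*6 - 232) = 2*(18*6 - 232) = 2*(108 - 232) = 2*(-124) = -248)
-86*(-908) + a/((1*(0 + 13))) = -86*(-908) - 248/(0 + 13) = 78088 - 248/(1*13) = 78088 - 248/13 = 1014896/13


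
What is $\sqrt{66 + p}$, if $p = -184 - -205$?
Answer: $\sqrt{87} \approx 9.3274$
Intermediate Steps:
$p = 21$ ($p = -184 + 205 = 21$)
$\sqrt{66 + p} = \sqrt{66 + 21} = \sqrt{87}$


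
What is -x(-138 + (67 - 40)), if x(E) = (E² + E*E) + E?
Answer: -24531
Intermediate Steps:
x(E) = E + 2*E² (x(E) = (E² + E²) + E = 2*E² + E = E + 2*E²)
-x(-138 + (67 - 40)) = -(-138 + (67 - 40))*(1 + 2*(-138 + (67 - 40))) = -(-138 + 27)*(1 + 2*(-138 + 27)) = -(-111)*(1 + 2*(-111)) = -(-111)*(1 - 222) = -(-111)*(-221) = -1*24531 = -24531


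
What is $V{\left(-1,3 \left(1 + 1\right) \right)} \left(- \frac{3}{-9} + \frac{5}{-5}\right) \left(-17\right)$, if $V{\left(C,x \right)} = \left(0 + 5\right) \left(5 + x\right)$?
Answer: $\frac{1870}{3} \approx 623.33$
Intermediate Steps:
$V{\left(C,x \right)} = 25 + 5 x$ ($V{\left(C,x \right)} = 5 \left(5 + x\right) = 25 + 5 x$)
$V{\left(-1,3 \left(1 + 1\right) \right)} \left(- \frac{3}{-9} + \frac{5}{-5}\right) \left(-17\right) = \left(25 + 5 \cdot 3 \left(1 + 1\right)\right) \left(- \frac{3}{-9} + \frac{5}{-5}\right) \left(-17\right) = \left(25 + 5 \cdot 3 \cdot 2\right) \left(\left(-3\right) \left(- \frac{1}{9}\right) + 5 \left(- \frac{1}{5}\right)\right) \left(-17\right) = \left(25 + 5 \cdot 6\right) \left(\frac{1}{3} - 1\right) \left(-17\right) = \left(25 + 30\right) \left(- \frac{2}{3}\right) \left(-17\right) = 55 \left(- \frac{2}{3}\right) \left(-17\right) = \left(- \frac{110}{3}\right) \left(-17\right) = \frac{1870}{3}$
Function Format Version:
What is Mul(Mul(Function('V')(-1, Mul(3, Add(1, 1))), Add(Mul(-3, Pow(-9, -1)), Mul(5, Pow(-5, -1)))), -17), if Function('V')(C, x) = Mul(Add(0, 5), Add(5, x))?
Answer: Rational(1870, 3) ≈ 623.33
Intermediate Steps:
Function('V')(C, x) = Add(25, Mul(5, x)) (Function('V')(C, x) = Mul(5, Add(5, x)) = Add(25, Mul(5, x)))
Mul(Mul(Function('V')(-1, Mul(3, Add(1, 1))), Add(Mul(-3, Pow(-9, -1)), Mul(5, Pow(-5, -1)))), -17) = Mul(Mul(Add(25, Mul(5, Mul(3, Add(1, 1)))), Add(Mul(-3, Pow(-9, -1)), Mul(5, Pow(-5, -1)))), -17) = Mul(Mul(Add(25, Mul(5, Mul(3, 2))), Add(Mul(-3, Rational(-1, 9)), Mul(5, Rational(-1, 5)))), -17) = Mul(Mul(Add(25, Mul(5, 6)), Add(Rational(1, 3), -1)), -17) = Mul(Mul(Add(25, 30), Rational(-2, 3)), -17) = Mul(Mul(55, Rational(-2, 3)), -17) = Mul(Rational(-110, 3), -17) = Rational(1870, 3)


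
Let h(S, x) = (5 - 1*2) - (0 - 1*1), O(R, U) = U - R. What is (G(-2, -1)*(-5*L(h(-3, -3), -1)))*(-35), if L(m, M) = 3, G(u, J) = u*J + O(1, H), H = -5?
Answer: -2100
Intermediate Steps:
G(u, J) = -6 + J*u (G(u, J) = u*J + (-5 - 1*1) = J*u + (-5 - 1) = J*u - 6 = -6 + J*u)
h(S, x) = 4 (h(S, x) = (5 - 2) - (0 - 1) = 3 - 1*(-1) = 3 + 1 = 4)
(G(-2, -1)*(-5*L(h(-3, -3), -1)))*(-35) = ((-6 - 1*(-2))*(-5*3))*(-35) = ((-6 + 2)*(-15))*(-35) = -4*(-15)*(-35) = 60*(-35) = -2100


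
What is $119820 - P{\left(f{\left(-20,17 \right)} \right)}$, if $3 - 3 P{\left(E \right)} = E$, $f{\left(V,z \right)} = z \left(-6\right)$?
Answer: $119785$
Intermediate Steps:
$f{\left(V,z \right)} = - 6 z$
$P{\left(E \right)} = 1 - \frac{E}{3}$
$119820 - P{\left(f{\left(-20,17 \right)} \right)} = 119820 - \left(1 - \frac{\left(-6\right) 17}{3}\right) = 119820 - \left(1 - -34\right) = 119820 - \left(1 + 34\right) = 119820 - 35 = 119785$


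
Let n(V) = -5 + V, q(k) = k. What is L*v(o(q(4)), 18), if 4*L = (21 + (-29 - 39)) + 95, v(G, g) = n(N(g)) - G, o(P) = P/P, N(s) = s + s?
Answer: 360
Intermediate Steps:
N(s) = 2*s
o(P) = 1
v(G, g) = -5 - G + 2*g (v(G, g) = (-5 + 2*g) - G = -5 - G + 2*g)
L = 12 (L = ((21 + (-29 - 39)) + 95)/4 = ((21 - 68) + 95)/4 = (-47 + 95)/4 = (¼)*48 = 12)
L*v(o(q(4)), 18) = 12*(-5 - 1*1 + 2*18) = 12*(-5 - 1 + 36) = 12*30 = 360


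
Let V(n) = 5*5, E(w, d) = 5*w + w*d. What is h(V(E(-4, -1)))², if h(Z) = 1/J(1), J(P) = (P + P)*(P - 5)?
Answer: 1/64 ≈ 0.015625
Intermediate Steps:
J(P) = 2*P*(-5 + P) (J(P) = (2*P)*(-5 + P) = 2*P*(-5 + P))
E(w, d) = 5*w + d*w
V(n) = 25
h(Z) = -⅛ (h(Z) = 1/(2*1*(-5 + 1)) = 1/(2*1*(-4)) = 1/(-8) = -⅛)
h(V(E(-4, -1)))² = (-⅛)² = 1/64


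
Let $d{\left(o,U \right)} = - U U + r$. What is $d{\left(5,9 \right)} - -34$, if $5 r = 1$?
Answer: $- \frac{234}{5} \approx -46.8$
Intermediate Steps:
$r = \frac{1}{5}$ ($r = \frac{1}{5} \cdot 1 = \frac{1}{5} \approx 0.2$)
$d{\left(o,U \right)} = \frac{1}{5} - U^{2}$ ($d{\left(o,U \right)} = - U U + \frac{1}{5} = - U^{2} + \frac{1}{5} = \frac{1}{5} - U^{2}$)
$d{\left(5,9 \right)} - -34 = \left(\frac{1}{5} - 9^{2}\right) - -34 = \left(\frac{1}{5} - 81\right) + 34 = - \frac{404}{5} + 34 = - \frac{234}{5}$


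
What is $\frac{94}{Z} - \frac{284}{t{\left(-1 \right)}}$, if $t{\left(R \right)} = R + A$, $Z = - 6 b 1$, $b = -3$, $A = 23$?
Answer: $- \frac{761}{99} \approx -7.6869$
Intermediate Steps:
$Z = 18$ ($Z = \left(-6\right) \left(-3\right) 1 = 18 \cdot 1 = 18$)
$t{\left(R \right)} = 23 + R$ ($t{\left(R \right)} = R + 23 = 23 + R$)
$\frac{94}{Z} - \frac{284}{t{\left(-1 \right)}} = \frac{94}{18} - \frac{284}{23 - 1} = 94 \cdot \frac{1}{18} - \frac{284}{22} = \frac{47}{9} - \frac{142}{11} = - \frac{761}{99}$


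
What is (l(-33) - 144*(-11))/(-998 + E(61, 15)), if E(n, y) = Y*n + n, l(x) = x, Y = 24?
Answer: 1551/527 ≈ 2.9431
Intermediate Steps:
E(n, y) = 25*n (E(n, y) = 24*n + n = 25*n)
(l(-33) - 144*(-11))/(-998 + E(61, 15)) = (-33 - 144*(-11))/(-998 + 25*61) = (-33 + 1584)/(-998 + 1525) = 1551/527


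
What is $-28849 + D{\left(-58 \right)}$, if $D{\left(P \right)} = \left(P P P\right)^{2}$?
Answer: $38068663695$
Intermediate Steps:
$D{\left(P \right)} = P^{6}$ ($D{\left(P \right)} = \left(P^{2} P\right)^{2} = \left(P^{3}\right)^{2} = P^{6}$)
$-28849 + D{\left(-58 \right)} = -28849 + \left(-58\right)^{6} = -28849 + 38068692544 = 38068663695$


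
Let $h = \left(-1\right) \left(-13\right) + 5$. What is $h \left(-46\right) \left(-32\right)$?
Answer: $26496$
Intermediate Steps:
$h = 18$ ($h = 13 + 5 = 18$)
$h \left(-46\right) \left(-32\right) = 18 \left(-46\right) \left(-32\right) = \left(-828\right) \left(-32\right) = 26496$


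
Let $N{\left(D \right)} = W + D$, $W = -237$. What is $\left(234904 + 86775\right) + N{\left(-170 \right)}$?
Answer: $321272$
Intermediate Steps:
$N{\left(D \right)} = -237 + D$
$\left(234904 + 86775\right) + N{\left(-170 \right)} = \left(234904 + 86775\right) - 407 = 321679 - 407 = 321272$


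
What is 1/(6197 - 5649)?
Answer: 1/548 ≈ 0.0018248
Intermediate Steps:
1/(6197 - 5649) = 1/548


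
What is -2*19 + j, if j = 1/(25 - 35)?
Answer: -381/10 ≈ -38.100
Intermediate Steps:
j = -1/10 (j = 1/(-10) = -1/10 ≈ -0.10000)
-2*19 + j = -2*19 - 1/10 = -38 - 1/10 = -381/10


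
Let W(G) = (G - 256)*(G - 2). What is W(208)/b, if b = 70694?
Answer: -4944/35347 ≈ -0.13987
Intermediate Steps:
W(G) = (-256 + G)*(-2 + G)
W(208)/b = (512 + 208**2 - 258*208)/70694 = (512 + 43264 - 53664)*(1/70694) = -9888*1/70694 = -4944/35347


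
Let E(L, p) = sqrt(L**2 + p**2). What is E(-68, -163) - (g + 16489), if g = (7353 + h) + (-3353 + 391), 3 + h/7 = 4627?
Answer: -53248 + sqrt(31193) ≈ -53071.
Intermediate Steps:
h = 32368 (h = -21 + 7*4627 = -21 + 32389 = 32368)
g = 36759 (g = (7353 + 32368) + (-3353 + 391) = 39721 - 2962 = 36759)
E(-68, -163) - (g + 16489) = sqrt((-68)**2 + (-163)**2) - (36759 + 16489) = sqrt(4624 + 26569) - 1*53248 = sqrt(31193) - 53248 = -53248 + sqrt(31193)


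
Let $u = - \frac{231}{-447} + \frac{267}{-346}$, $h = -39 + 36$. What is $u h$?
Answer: $\frac{39423}{51554} \approx 0.76469$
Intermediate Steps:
$h = -3$
$u = - \frac{13141}{51554}$ ($u = \left(-231\right) \left(- \frac{1}{447}\right) + 267 \left(- \frac{1}{346}\right) = \frac{77}{149} - \frac{267}{346} = - \frac{13141}{51554} \approx -0.2549$)
$u h = \left(- \frac{13141}{51554}\right) \left(-3\right) = \frac{39423}{51554}$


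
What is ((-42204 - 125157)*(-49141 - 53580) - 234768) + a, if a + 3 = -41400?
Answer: 17191213110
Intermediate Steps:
a = -41403 (a = -3 - 41400 = -41403)
((-42204 - 125157)*(-49141 - 53580) - 234768) + a = ((-42204 - 125157)*(-49141 - 53580) - 234768) - 41403 = (-167361*(-102721) - 234768) - 41403 = (17191489281 - 234768) - 41403 = 17191254513 - 41403 = 17191213110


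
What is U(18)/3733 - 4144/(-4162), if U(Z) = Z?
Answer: 7772234/7768373 ≈ 1.0005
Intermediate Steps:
U(18)/3733 - 4144/(-4162) = 18/3733 - 4144/(-4162) = 18*(1/3733) - 4144*(-1/4162) = 18/3733 + 2072/2081 = 7772234/7768373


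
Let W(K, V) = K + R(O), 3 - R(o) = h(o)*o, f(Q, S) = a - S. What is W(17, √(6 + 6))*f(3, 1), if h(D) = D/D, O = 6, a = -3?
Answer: -56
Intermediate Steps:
h(D) = 1
f(Q, S) = -3 - S
R(o) = 3 - o
W(K, V) = -3 + K (W(K, V) = K + (3 - 1*6) = K + (3 - 6) = K - 3 = -3 + K)
W(17, √(6 + 6))*f(3, 1) = (-3 + 17)*(-3 - 1*1) = 14*(-3 - 1) = 14*(-4) = -56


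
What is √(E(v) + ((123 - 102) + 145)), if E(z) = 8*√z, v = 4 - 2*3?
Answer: √(166 + 8*I*√2) ≈ 12.892 + 0.4388*I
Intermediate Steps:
v = -2 (v = 4 - 6 = -2)
√(E(v) + ((123 - 102) + 145)) = √(8*√(-2) + ((123 - 102) + 145)) = √(8*(I*√2) + (21 + 145)) = √(8*I*√2 + 166) = √(166 + 8*I*√2)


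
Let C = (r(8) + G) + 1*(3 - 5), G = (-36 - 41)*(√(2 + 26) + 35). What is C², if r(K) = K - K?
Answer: 7439821 + 830676*√7 ≈ 9.6376e+6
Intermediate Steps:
r(K) = 0
G = -2695 - 154*√7 (G = -77*(√28 + 35) = -77*(2*√7 + 35) = -77*(35 + 2*√7) = -2695 - 154*√7 ≈ -3102.4)
C = -2697 - 154*√7 (C = (0 + (-2695 - 154*√7)) + 1*(3 - 5) = (-2695 - 154*√7) + 1*(-2) = (-2695 - 154*√7) - 2 = -2697 - 154*√7 ≈ -3104.4)
C² = (-2697 - 154*√7)²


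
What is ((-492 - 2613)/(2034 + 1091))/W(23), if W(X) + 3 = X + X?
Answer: -621/26875 ≈ -0.023107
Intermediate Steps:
W(X) = -3 + 2*X (W(X) = -3 + (X + X) = -3 + 2*X)
((-492 - 2613)/(2034 + 1091))/W(23) = ((-492 - 2613)/(2034 + 1091))/(-3 + 2*23) = (-3105/3125)/(-3 + 46) = -3105*1/3125/43 = -621/625*1/43 = -621/26875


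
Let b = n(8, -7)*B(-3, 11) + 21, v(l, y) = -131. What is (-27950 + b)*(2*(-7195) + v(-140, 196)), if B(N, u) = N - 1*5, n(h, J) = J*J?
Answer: 411249241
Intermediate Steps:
n(h, J) = J²
B(N, u) = -5 + N (B(N, u) = N - 5 = -5 + N)
b = -371 (b = (-7)²*(-5 - 3) + 21 = 49*(-8) + 21 = -392 + 21 = -371)
(-27950 + b)*(2*(-7195) + v(-140, 196)) = (-27950 - 371)*(2*(-7195) - 131) = -28321*(-14390 - 131) = -28321*(-14521) = 411249241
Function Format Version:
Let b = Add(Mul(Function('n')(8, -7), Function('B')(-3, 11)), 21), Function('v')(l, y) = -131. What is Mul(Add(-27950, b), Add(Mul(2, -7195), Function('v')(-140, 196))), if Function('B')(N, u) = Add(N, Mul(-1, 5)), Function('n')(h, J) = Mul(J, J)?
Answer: 411249241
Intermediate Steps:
Function('n')(h, J) = Pow(J, 2)
Function('B')(N, u) = Add(-5, N) (Function('B')(N, u) = Add(N, -5) = Add(-5, N))
b = -371 (b = Add(Mul(Pow(-7, 2), Add(-5, -3)), 21) = Add(Mul(49, -8), 21) = Add(-392, 21) = -371)
Mul(Add(-27950, b), Add(Mul(2, -7195), Function('v')(-140, 196))) = Mul(Add(-27950, -371), Add(Mul(2, -7195), -131)) = Mul(-28321, Add(-14390, -131)) = Mul(-28321, -14521) = 411249241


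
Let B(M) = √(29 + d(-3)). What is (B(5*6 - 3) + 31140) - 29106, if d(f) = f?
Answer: 2034 + √26 ≈ 2039.1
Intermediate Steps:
B(M) = √26 (B(M) = √(29 - 3) = √26)
(B(5*6 - 3) + 31140) - 29106 = (√26 + 31140) - 29106 = (31140 + √26) - 29106 = 2034 + √26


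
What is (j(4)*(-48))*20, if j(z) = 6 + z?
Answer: -9600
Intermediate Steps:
(j(4)*(-48))*20 = ((6 + 4)*(-48))*20 = (10*(-48))*20 = -480*20 = -9600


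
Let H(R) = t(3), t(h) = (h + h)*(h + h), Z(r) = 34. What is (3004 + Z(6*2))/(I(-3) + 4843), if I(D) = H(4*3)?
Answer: 434/697 ≈ 0.62267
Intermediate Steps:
t(h) = 4*h² (t(h) = (2*h)*(2*h) = 4*h²)
H(R) = 36 (H(R) = 4*3² = 4*9 = 36)
I(D) = 36
(3004 + Z(6*2))/(I(-3) + 4843) = (3004 + 34)/(36 + 4843) = 3038/4879 = 3038*(1/4879) = 434/697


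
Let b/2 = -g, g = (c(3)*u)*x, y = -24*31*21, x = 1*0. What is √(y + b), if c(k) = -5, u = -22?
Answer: 6*I*√434 ≈ 125.0*I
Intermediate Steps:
x = 0
y = -15624 (y = -744*21 = -15624)
g = 0 (g = -5*(-22)*0 = 110*0 = 0)
b = 0 (b = 2*(-1*0) = 2*0 = 0)
√(y + b) = √(-15624 + 0) = √(-15624) = 6*I*√434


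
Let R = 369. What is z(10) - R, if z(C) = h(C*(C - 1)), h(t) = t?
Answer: -279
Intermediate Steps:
z(C) = C*(-1 + C) (z(C) = C*(C - 1) = C*(-1 + C))
z(10) - R = 10*(-1 + 10) - 1*369 = 10*9 - 369 = 90 - 369 = -279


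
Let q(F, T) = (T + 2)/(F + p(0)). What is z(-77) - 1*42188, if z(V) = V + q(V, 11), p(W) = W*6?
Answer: -3254418/77 ≈ -42265.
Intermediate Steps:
p(W) = 6*W
q(F, T) = (2 + T)/F (q(F, T) = (T + 2)/(F + 6*0) = (2 + T)/(F + 0) = (2 + T)/F)
z(V) = V + 13/V (z(V) = V + (2 + 11)/V = V + 13/V)
z(-77) - 1*42188 = (-77 + 13/(-77)) - 1*42188 = (-77 + 13*(-1/77)) - 42188 = (-77 - 13/77) - 42188 = -5942/77 - 42188 = -3254418/77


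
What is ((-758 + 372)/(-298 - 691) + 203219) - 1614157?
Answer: -1395417296/989 ≈ -1.4109e+6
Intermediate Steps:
((-758 + 372)/(-298 - 691) + 203219) - 1614157 = (-386/(-989) + 203219) - 1614157 = (-386*(-1/989) + 203219) - 1614157 = (386/989 + 203219) - 1614157 = 200983977/989 - 1614157 = -1395417296/989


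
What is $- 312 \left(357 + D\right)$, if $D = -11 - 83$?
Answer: $-82056$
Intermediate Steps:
$D = -94$
$- 312 \left(357 + D\right) = - 312 \left(357 - 94\right) = \left(-312\right) 263 = -82056$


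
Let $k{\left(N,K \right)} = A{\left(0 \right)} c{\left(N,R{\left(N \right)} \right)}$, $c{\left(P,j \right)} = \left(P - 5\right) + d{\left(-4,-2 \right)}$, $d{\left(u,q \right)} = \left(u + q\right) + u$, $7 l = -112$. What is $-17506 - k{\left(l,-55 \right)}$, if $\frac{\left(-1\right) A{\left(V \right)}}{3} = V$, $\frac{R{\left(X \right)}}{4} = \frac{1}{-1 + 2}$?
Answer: $-17506$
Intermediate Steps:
$R{\left(X \right)} = 4$ ($R{\left(X \right)} = \frac{4}{-1 + 2} = \frac{4}{1} = 4 \cdot 1 = 4$)
$l = -16$ ($l = \frac{1}{7} \left(-112\right) = -16$)
$A{\left(V \right)} = - 3 V$
$d{\left(u,q \right)} = q + 2 u$ ($d{\left(u,q \right)} = \left(q + u\right) + u = q + 2 u$)
$c{\left(P,j \right)} = -15 + P$ ($c{\left(P,j \right)} = \left(P - 5\right) + \left(-2 + 2 \left(-4\right)\right) = \left(-5 + P\right) - 10 = -15 + P$)
$k{\left(N,K \right)} = 0$ ($k{\left(N,K \right)} = \left(-3\right) 0 \left(-15 + N\right) = 0 \left(-15 + N\right) = 0$)
$-17506 - k{\left(l,-55 \right)} = -17506 - 0 = -17506 + 0 = -17506$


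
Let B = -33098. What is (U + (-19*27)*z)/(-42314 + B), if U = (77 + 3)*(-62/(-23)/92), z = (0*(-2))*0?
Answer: -310/9973237 ≈ -3.1083e-5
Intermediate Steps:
z = 0 (z = 0*0 = 0)
U = 1240/529 (U = 80*(-62*(-1/23)*(1/92)) = 80*((62/23)*(1/92)) = 80*(31/1058) = 1240/529 ≈ 2.3440)
(U + (-19*27)*z)/(-42314 + B) = (1240/529 - 19*27*0)/(-42314 - 33098) = (1240/529 - 513*0)/(-75412) = (1240/529 + 0)*(-1/75412) = (1240/529)*(-1/75412) = -310/9973237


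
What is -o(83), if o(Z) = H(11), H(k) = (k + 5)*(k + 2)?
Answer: -208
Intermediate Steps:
H(k) = (2 + k)*(5 + k) (H(k) = (5 + k)*(2 + k) = (2 + k)*(5 + k))
o(Z) = 208 (o(Z) = 10 + 11² + 7*11 = 10 + 121 + 77 = 208)
-o(83) = -1*208 = -208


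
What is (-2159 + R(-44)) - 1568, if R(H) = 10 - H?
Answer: -3673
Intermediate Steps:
(-2159 + R(-44)) - 1568 = (-2159 + (10 - 1*(-44))) - 1568 = (-2159 + (10 + 44)) - 1568 = (-2159 + 54) - 1568 = -2105 - 1568 = -3673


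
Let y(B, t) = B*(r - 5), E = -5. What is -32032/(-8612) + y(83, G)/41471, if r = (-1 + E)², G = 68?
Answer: 337639437/89287063 ≈ 3.7815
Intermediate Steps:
r = 36 (r = (-1 - 5)² = (-6)² = 36)
y(B, t) = 31*B (y(B, t) = B*(36 - 5) = B*31 = 31*B)
-32032/(-8612) + y(83, G)/41471 = -32032/(-8612) + (31*83)/41471 = -32032*(-1/8612) + 2573*(1/41471) = 8008/2153 + 2573/41471 = 337639437/89287063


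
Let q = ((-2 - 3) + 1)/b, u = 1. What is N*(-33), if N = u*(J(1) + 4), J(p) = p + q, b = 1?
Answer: -33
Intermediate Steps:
q = -4 (q = ((-2 - 3) + 1)/1 = (-5 + 1)*1 = -4*1 = -4)
J(p) = -4 + p (J(p) = p - 4 = -4 + p)
N = 1 (N = 1*((-4 + 1) + 4) = 1*(-3 + 4) = 1*1 = 1)
N*(-33) = 1*(-33) = -33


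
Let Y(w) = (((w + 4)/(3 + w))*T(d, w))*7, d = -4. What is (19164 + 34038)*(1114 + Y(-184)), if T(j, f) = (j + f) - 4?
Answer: -2143295772/181 ≈ -1.1841e+7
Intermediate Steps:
T(j, f) = -4 + f + j (T(j, f) = (f + j) - 4 = -4 + f + j)
Y(w) = 7*(-8 + w)*(4 + w)/(3 + w) (Y(w) = (((w + 4)/(3 + w))*(-4 + w - 4))*7 = (((4 + w)/(3 + w))*(-8 + w))*7 = ((-8 + w)*(4 + w)/(3 + w))*7 = 7*(-8 + w)*(4 + w)/(3 + w))
(19164 + 34038)*(1114 + Y(-184)) = (19164 + 34038)*(1114 + 7*(-8 - 184)*(4 - 184)/(3 - 184)) = 53202*(1114 + 7*(-192)*(-180)/(-181)) = 53202*(1114 + 7*(-1/181)*(-192)*(-180)) = 53202*(1114 - 241920/181) = 53202*(-40286/181) = -2143295772/181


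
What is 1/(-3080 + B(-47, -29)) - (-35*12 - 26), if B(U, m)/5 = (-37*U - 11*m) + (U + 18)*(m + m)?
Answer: 6966521/15620 ≈ 446.00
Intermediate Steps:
B(U, m) = -185*U - 55*m + 10*m*(18 + U) (B(U, m) = 5*((-37*U - 11*m) + (U + 18)*(m + m)) = 5*((-37*U - 11*m) + (18 + U)*(2*m)) = 5*((-37*U - 11*m) + 2*m*(18 + U)) = 5*(-37*U - 11*m + 2*m*(18 + U)) = -185*U - 55*m + 10*m*(18 + U))
1/(-3080 + B(-47, -29)) - (-35*12 - 26) = 1/(-3080 + (-185*(-47) + 125*(-29) + 10*(-47)*(-29))) - (-35*12 - 26) = 1/(-3080 + (8695 - 3625 + 13630)) - (-420 - 26) = 1/(-3080 + 18700) - 1*(-446) = 1/15620 + 446 = 6966521/15620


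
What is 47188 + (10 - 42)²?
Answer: 48212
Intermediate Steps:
47188 + (10 - 42)² = 47188 + (-32)² = 47188 + 1024 = 48212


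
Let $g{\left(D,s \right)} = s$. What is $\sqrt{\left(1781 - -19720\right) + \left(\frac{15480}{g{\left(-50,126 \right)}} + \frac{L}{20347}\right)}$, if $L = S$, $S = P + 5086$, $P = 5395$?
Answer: $\frac{2 \sqrt{109668112238041}}{142429} \approx 147.05$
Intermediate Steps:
$S = 10481$ ($S = 5395 + 5086 = 10481$)
$L = 10481$
$\sqrt{\left(1781 - -19720\right) + \left(\frac{15480}{g{\left(-50,126 \right)}} + \frac{L}{20347}\right)} = \sqrt{\left(1781 - -19720\right) + \left(\frac{15480}{126} + \frac{10481}{20347}\right)} = \sqrt{\left(1781 + 19720\right) + \left(15480 \cdot \frac{1}{126} + 10481 \cdot \frac{1}{20347}\right)} = \sqrt{21501 + \left(\frac{860}{7} + \frac{10481}{20347}\right)} = \sqrt{21501 + \frac{17571787}{142429}} = \sqrt{\frac{3079937716}{142429}} = \frac{2 \sqrt{109668112238041}}{142429}$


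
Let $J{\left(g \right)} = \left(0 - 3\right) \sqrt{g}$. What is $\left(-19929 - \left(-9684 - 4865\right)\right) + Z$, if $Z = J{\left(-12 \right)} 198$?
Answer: $-5380 - 1188 i \sqrt{3} \approx -5380.0 - 2057.7 i$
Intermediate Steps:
$J{\left(g \right)} = - 3 \sqrt{g}$ ($J{\left(g \right)} = \left(0 - 3\right) \sqrt{g} = - 3 \sqrt{g}$)
$Z = - 1188 i \sqrt{3}$ ($Z = - 3 \sqrt{-12} \cdot 198 = - 3 \cdot 2 i \sqrt{3} \cdot 198 = - 6 i \sqrt{3} \cdot 198 = - 1188 i \sqrt{3} \approx - 2057.7 i$)
$\left(-19929 - \left(-9684 - 4865\right)\right) + Z = \left(-19929 - \left(-9684 - 4865\right)\right) - 1188 i \sqrt{3} = \left(-19929 - -14549\right) - 1188 i \sqrt{3} = \left(-19929 + 14549\right) - 1188 i \sqrt{3} = -5380 - 1188 i \sqrt{3}$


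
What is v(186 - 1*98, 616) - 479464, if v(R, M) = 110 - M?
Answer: -479970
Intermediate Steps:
v(186 - 1*98, 616) - 479464 = (110 - 1*616) - 479464 = (110 - 616) - 479464 = -506 - 479464 = -479970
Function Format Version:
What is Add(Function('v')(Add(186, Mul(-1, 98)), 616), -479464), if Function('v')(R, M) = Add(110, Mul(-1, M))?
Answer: -479970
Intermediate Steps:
Add(Function('v')(Add(186, Mul(-1, 98)), 616), -479464) = Add(Add(110, Mul(-1, 616)), -479464) = Add(Add(110, -616), -479464) = Add(-506, -479464) = -479970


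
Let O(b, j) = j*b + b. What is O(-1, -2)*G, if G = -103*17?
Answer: -1751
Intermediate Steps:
O(b, j) = b + b*j (O(b, j) = b*j + b = b + b*j)
G = -1751
O(-1, -2)*G = -(1 - 2)*(-1751) = -1*(-1)*(-1751) = 1*(-1751) = -1751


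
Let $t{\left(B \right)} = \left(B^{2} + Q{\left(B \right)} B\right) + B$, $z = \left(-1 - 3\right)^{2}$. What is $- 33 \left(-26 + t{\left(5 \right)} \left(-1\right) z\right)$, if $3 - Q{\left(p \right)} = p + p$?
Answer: $-1782$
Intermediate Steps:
$Q{\left(p \right)} = 3 - 2 p$ ($Q{\left(p \right)} = 3 - \left(p + p\right) = 3 - 2 p$)
$z = 16$ ($z = \left(-4\right)^{2} = 16$)
$t{\left(B \right)} = B + B^{2} + B \left(3 - 2 B\right)$ ($t{\left(B \right)} = \left(B^{2} + \left(3 - 2 B\right) B\right) + B = \left(B^{2} + B \left(3 - 2 B\right)\right) + B = B + B^{2} + B \left(3 - 2 B\right)$)
$- 33 \left(-26 + t{\left(5 \right)} \left(-1\right) z\right) = - 33 \left(-26 + 5 \left(4 - 5\right) \left(-1\right) 16\right) = - 33 \left(-26 + 5 \left(-1\right) \left(-1\right) 16\right) = - 33 \left(-26 + \left(-5\right) \left(-1\right) 16\right) = - 33 \left(-26 + 5 \cdot 16\right) = - 33 \left(-26 + 80\right) = \left(-33\right) 54 = -1782$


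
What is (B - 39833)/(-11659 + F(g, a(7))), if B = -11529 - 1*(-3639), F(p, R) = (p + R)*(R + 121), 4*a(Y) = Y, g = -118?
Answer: 763568/414859 ≈ 1.8405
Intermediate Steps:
a(Y) = Y/4
F(p, R) = (121 + R)*(R + p) (F(p, R) = (R + p)*(121 + R) = (121 + R)*(R + p))
B = -7890 (B = -11529 + 3639 = -7890)
(B - 39833)/(-11659 + F(g, a(7))) = (-7890 - 39833)/(-11659 + (((¼)*7)² + 121*((¼)*7) + 121*(-118) + ((¼)*7)*(-118))) = -47723/(-11659 + ((7/4)² + 121*(7/4) - 14278 + (7/4)*(-118))) = -47723/(-11659 + (49/16 + 847/4 - 14278 - 413/2)) = -47723/(-11659 - 228315/16) = -47723/(-414859/16) = -47723*(-16/414859) = 763568/414859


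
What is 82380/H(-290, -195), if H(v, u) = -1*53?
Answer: -82380/53 ≈ -1554.3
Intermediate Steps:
H(v, u) = -53
82380/H(-290, -195) = 82380/(-53) = 82380*(-1/53) = -82380/53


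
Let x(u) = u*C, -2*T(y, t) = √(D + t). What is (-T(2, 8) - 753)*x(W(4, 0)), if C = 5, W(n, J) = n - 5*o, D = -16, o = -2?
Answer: -52710 + 70*I*√2 ≈ -52710.0 + 98.995*I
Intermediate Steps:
W(n, J) = 10 + n (W(n, J) = n - 5*(-2) = n + 10 = 10 + n)
T(y, t) = -√(-16 + t)/2
x(u) = 5*u (x(u) = u*5 = 5*u)
(-T(2, 8) - 753)*x(W(4, 0)) = (-(-1)*√(-16 + 8)/2 - 753)*(5*(10 + 4)) = (-(-1)*√(-8)/2 - 753)*(5*14) = (-(-1)*2*I*√2/2 - 753)*70 = (-(-1)*I*√2 - 753)*70 = (I*√2 - 753)*70 = (-753 + I*√2)*70 = -52710 + 70*I*√2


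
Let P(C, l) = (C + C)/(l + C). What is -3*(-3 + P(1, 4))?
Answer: 39/5 ≈ 7.8000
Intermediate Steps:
P(C, l) = 2*C/(C + l) (P(C, l) = (2*C)/(C + l) = 2*C/(C + l))
-3*(-3 + P(1, 4)) = -3*(-3 + 2*1/(1 + 4)) = -3*(-3 + 2*1/5) = -3*(-3 + 2*1*(⅕)) = -3*(-3 + ⅖) = -3*(-13/5) = 39/5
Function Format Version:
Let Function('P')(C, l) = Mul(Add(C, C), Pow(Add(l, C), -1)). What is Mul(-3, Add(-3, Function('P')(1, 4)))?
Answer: Rational(39, 5) ≈ 7.8000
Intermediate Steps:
Function('P')(C, l) = Mul(2, C, Pow(Add(C, l), -1)) (Function('P')(C, l) = Mul(Mul(2, C), Pow(Add(C, l), -1)) = Mul(2, C, Pow(Add(C, l), -1)))
Mul(-3, Add(-3, Function('P')(1, 4))) = Mul(-3, Add(-3, Mul(2, 1, Pow(Add(1, 4), -1)))) = Mul(-3, Add(-3, Mul(2, 1, Pow(5, -1)))) = Mul(-3, Add(-3, Mul(2, 1, Rational(1, 5)))) = Mul(-3, Add(-3, Rational(2, 5))) = Mul(-3, Rational(-13, 5)) = Rational(39, 5)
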